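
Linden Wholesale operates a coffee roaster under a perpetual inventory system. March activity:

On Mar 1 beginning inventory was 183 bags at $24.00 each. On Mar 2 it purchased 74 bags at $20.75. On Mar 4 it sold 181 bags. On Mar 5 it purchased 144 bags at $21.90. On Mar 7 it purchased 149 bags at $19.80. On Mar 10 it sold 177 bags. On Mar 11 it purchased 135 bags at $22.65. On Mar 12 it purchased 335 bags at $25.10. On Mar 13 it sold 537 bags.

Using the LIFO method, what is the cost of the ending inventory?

Mar 4, 181 sold [LIFO — newest first]: 74 @ $20.75 + 107 @ $24.00 = $4,103.50
Mar 10, 177 sold [LIFO — newest first]: 149 @ $19.80 + 28 @ $21.90 = $3,563.40
Mar 13, 537 sold [LIFO — newest first]: 335 @ $25.10 + 135 @ $22.65 + 67 @ $21.90 = $12,933.55
Total COGS = $4,103.50 + $3,563.40 + $12,933.55 = $20,600.45
Ending inventory: 76 @ $24.00 + 49 @ $21.90 = $2,897.10
Check: goods available $23,497.55 = COGS $20,600.45 + ending $2,897.10

Ending inventory = $2,897.10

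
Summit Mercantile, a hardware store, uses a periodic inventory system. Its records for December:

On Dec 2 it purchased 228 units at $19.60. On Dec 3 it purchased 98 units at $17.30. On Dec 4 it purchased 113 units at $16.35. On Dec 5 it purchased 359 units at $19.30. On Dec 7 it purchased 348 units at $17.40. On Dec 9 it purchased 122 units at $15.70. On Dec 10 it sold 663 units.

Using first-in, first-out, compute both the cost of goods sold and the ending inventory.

Dec 10, 663 sold [FIFO — oldest first]: 228 @ $19.60 + 98 @ $17.30 + 113 @ $16.35 + 224 @ $19.30 = $12,334.95
Ending inventory: 135 @ $19.30 + 348 @ $17.40 + 122 @ $15.70 = $10,576.10

COGS = $12,334.95; ending inventory = $10,576.10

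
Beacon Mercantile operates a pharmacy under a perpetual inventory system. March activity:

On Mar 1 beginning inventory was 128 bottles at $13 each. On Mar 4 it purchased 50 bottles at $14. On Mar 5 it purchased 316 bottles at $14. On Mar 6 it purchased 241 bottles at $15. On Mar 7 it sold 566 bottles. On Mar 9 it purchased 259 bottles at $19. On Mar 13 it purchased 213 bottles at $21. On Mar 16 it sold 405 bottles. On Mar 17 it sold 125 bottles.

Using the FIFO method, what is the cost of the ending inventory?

Mar 7, 566 sold [FIFO — oldest first]: 128 @ $13 + 50 @ $14 + 316 @ $14 + 72 @ $15 = $7,868
Mar 16, 405 sold [FIFO — oldest first]: 169 @ $15 + 236 @ $19 = $7,019
Mar 17, 125 sold [FIFO — oldest first]: 23 @ $19 + 102 @ $21 = $2,579
Total COGS = $7,868 + $7,019 + $2,579 = $17,466
Ending inventory: 111 @ $21 = $2,331

Ending inventory = $2,331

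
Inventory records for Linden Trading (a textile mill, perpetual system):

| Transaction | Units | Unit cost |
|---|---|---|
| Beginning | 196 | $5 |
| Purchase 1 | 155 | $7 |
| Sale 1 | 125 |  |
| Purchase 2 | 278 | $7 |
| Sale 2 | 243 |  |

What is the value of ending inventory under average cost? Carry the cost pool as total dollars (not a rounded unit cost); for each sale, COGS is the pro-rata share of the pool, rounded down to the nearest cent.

Ending inventory = $1,696.30

After Beginning: 196 on hand, pool $980.00 (≈ $5.0000 each)
After Purchase 1: 351 on hand, pool $2,065.00 (≈ $5.8832 each)
Sale 1, sell 125: 125/351 × $2,065.00 → $735.39
After Purchase 2: 504 on hand, pool $3,275.61 (≈ $6.4992 each)
Sale 2, sell 243: 243/504 × $3,275.61 → $1,579.31
Total COGS = $735.39 + $1,579.31 = $2,314.70
Ending inventory (cost pool remaining) = $1,696.30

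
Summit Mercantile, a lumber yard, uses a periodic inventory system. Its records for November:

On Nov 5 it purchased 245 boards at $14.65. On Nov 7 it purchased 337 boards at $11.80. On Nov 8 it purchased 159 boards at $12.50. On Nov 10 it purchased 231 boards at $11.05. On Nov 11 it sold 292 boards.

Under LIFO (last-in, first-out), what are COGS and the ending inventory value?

Nov 11, 292 sold [LIFO — newest first]: 231 @ $11.05 + 61 @ $12.50 = $3,315.05
Ending inventory: 245 @ $14.65 + 337 @ $11.80 + 98 @ $12.50 = $8,790.85

COGS = $3,315.05; ending inventory = $8,790.85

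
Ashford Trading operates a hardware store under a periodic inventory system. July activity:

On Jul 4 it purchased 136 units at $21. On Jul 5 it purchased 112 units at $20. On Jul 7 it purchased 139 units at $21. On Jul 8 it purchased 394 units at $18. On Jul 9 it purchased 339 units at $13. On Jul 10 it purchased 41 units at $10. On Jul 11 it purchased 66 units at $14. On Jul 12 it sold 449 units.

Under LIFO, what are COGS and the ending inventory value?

COGS = $5,795; ending inventory = $15,053

Jul 12, 449 sold [LIFO — newest first]: 66 @ $14 + 41 @ $10 + 339 @ $13 + 3 @ $18 = $5,795
Ending inventory: 136 @ $21 + 112 @ $20 + 139 @ $21 + 391 @ $18 = $15,053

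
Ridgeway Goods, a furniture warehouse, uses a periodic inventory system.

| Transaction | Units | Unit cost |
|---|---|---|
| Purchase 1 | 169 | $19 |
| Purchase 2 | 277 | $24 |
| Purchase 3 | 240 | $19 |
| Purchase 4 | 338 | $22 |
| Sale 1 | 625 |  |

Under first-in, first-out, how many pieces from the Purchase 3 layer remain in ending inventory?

61

Sale 1 (625) [FIFO — oldest first]: 169 @ $19 + 277 @ $24 + 179 @ $19 = $13,260
Ending inventory: 61 @ $19 + 338 @ $22 = $8,595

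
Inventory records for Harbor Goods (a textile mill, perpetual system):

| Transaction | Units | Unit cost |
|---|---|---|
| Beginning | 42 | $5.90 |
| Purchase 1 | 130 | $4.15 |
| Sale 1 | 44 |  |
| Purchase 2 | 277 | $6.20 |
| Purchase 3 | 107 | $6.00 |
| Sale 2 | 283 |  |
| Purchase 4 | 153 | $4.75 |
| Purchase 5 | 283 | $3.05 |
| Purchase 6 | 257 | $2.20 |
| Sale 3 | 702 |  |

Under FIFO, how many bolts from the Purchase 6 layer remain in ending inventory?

Sale 1 (44) [FIFO — oldest first]: 42 @ $5.90 + 2 @ $4.15 = $256.10
Sale 2 (283) [FIFO — oldest first]: 128 @ $4.15 + 155 @ $6.20 = $1,492.20
Sale 3 (702) [FIFO — oldest first]: 122 @ $6.20 + 107 @ $6.00 + 153 @ $4.75 + 283 @ $3.05 + 37 @ $2.20 = $3,069.70
Total COGS = $256.10 + $1,492.20 + $3,069.70 = $4,818.00
Ending inventory: 220 @ $2.20 = $484.00
Check: goods available $5,302.00 = COGS $4,818.00 + ending $484.00

220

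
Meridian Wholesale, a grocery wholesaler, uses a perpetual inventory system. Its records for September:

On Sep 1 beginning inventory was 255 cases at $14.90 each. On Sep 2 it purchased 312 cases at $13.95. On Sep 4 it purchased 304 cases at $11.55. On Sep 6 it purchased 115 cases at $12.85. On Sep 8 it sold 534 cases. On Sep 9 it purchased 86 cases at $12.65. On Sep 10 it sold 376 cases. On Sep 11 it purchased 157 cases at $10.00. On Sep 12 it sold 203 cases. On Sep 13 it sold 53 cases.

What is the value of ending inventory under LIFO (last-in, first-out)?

Ending inventory = $938.70

Sep 8, 534 sold [LIFO — newest first]: 115 @ $12.85 + 304 @ $11.55 + 115 @ $13.95 = $6,593.20
Sep 10, 376 sold [LIFO — newest first]: 86 @ $12.65 + 197 @ $13.95 + 93 @ $14.90 = $5,221.75
Sep 12, 203 sold [LIFO — newest first]: 157 @ $10.00 + 46 @ $14.90 = $2,255.40
Sep 13, 53 sold [LIFO — newest first]: 53 @ $14.90 = $789.70
Total COGS = $6,593.20 + $5,221.75 + $2,255.40 + $789.70 = $14,860.05
Ending inventory: 63 @ $14.90 = $938.70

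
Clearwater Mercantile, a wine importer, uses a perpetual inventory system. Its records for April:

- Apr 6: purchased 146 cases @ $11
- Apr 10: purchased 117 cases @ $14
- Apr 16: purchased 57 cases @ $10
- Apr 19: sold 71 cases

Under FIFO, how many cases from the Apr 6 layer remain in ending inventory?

Apr 19, 71 sold [FIFO — oldest first]: 71 @ $11 = $781
Ending inventory: 75 @ $11 + 117 @ $14 + 57 @ $10 = $3,033
Check: goods available $3,814 = COGS $781 + ending $3,033

75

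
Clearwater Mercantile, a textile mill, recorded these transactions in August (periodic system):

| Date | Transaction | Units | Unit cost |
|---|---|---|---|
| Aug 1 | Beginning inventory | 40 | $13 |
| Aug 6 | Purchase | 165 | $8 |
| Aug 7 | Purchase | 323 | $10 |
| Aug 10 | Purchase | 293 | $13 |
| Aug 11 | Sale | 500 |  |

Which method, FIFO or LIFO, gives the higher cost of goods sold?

FIFO COGS: 40 @ $13 + 165 @ $8 + 295 @ $10 = $4,790
LIFO COGS: 293 @ $13 + 207 @ $10 = $5,879

LIFO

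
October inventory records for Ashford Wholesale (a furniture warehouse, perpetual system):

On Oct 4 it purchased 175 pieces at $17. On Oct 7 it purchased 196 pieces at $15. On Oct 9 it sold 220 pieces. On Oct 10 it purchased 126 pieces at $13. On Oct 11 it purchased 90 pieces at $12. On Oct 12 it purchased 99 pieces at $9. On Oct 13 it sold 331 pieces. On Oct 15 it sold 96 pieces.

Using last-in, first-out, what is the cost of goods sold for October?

Oct 9, 220 sold [LIFO — newest first]: 196 @ $15 + 24 @ $17 = $3,348
Oct 13, 331 sold [LIFO — newest first]: 99 @ $9 + 90 @ $12 + 126 @ $13 + 16 @ $17 = $3,881
Oct 15, 96 sold [LIFO — newest first]: 96 @ $17 = $1,632
Total COGS = $3,348 + $3,881 + $1,632 = $8,861
Ending inventory: 39 @ $17 = $663
Check: goods available $9,524 = COGS $8,861 + ending $663

COGS = $8,861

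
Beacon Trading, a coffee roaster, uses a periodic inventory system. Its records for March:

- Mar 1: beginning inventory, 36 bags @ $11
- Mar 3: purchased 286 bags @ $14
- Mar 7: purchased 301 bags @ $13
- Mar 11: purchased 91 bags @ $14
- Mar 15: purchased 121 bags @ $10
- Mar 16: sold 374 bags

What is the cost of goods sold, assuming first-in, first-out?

COGS = $5,076

Mar 16, 374 sold [FIFO — oldest first]: 36 @ $11 + 286 @ $14 + 52 @ $13 = $5,076
Ending inventory: 249 @ $13 + 91 @ $14 + 121 @ $10 = $5,721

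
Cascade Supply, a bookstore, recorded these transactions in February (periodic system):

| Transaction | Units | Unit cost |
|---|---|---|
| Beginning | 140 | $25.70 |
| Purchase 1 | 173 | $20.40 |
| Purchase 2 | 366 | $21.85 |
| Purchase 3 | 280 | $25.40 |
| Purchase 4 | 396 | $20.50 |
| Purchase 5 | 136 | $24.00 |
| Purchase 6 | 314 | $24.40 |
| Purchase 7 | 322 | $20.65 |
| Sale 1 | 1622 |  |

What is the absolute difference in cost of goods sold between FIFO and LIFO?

$207.90

FIFO COGS: 140 @ $25.70 + 173 @ $20.40 + 366 @ $21.85 + 280 @ $25.40 + 396 @ $20.50 + 136 @ $24.00 + 131 @ $24.40 = $36,814.70
LIFO COGS: 322 @ $20.65 + 314 @ $24.40 + 136 @ $24.00 + 396 @ $20.50 + 280 @ $25.40 + 174 @ $21.85 = $36,606.80
Difference = |$36,814.70 − $36,606.80| = $207.90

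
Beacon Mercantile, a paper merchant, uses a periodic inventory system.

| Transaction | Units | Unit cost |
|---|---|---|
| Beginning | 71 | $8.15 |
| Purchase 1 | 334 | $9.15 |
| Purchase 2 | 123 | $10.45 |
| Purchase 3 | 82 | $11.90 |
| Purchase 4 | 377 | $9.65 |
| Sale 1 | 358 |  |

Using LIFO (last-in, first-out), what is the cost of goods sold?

Sale 1 (358) [LIFO — newest first]: 358 @ $9.65 = $3,454.70
Ending inventory: 71 @ $8.15 + 334 @ $9.15 + 123 @ $10.45 + 82 @ $11.90 + 19 @ $9.65 = $6,079.25

COGS = $3,454.70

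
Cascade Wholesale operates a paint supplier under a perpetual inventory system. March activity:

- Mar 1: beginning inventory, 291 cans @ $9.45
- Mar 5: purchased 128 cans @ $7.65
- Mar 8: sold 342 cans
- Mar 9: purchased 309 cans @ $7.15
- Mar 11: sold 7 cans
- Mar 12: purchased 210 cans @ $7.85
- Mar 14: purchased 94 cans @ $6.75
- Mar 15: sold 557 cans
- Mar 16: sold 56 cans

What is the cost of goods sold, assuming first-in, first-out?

Mar 8, 342 sold [FIFO — oldest first]: 291 @ $9.45 + 51 @ $7.65 = $3,140.10
Mar 11, 7 sold [FIFO — oldest first]: 7 @ $7.65 = $53.55
Mar 15, 557 sold [FIFO — oldest first]: 70 @ $7.65 + 309 @ $7.15 + 178 @ $7.85 = $4,142.15
Mar 16, 56 sold [FIFO — oldest first]: 32 @ $7.85 + 24 @ $6.75 = $413.20
Total COGS = $3,140.10 + $53.55 + $4,142.15 + $413.20 = $7,749.00
Ending inventory: 70 @ $6.75 = $472.50
Check: goods available $8,221.50 = COGS $7,749.00 + ending $472.50

COGS = $7,749.00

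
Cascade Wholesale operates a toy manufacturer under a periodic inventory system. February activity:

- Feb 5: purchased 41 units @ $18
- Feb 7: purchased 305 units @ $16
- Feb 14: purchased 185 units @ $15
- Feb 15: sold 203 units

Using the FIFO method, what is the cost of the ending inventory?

Feb 15, 203 sold [FIFO — oldest first]: 41 @ $18 + 162 @ $16 = $3,330
Ending inventory: 143 @ $16 + 185 @ $15 = $5,063

Ending inventory = $5,063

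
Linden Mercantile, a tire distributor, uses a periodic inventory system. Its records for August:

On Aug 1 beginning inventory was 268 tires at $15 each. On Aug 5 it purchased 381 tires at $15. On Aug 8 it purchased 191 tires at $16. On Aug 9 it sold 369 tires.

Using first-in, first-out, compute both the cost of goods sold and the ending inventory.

Aug 9, 369 sold [FIFO — oldest first]: 268 @ $15 + 101 @ $15 = $5,535
Ending inventory: 280 @ $15 + 191 @ $16 = $7,256

COGS = $5,535; ending inventory = $7,256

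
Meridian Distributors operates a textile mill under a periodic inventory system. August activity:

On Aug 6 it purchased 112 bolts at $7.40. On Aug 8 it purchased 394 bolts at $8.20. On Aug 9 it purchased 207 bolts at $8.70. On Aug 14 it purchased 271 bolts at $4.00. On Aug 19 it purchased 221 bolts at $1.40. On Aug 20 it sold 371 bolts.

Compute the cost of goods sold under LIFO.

Aug 20, 371 sold [LIFO — newest first]: 221 @ $1.40 + 150 @ $4.00 = $909.40
Ending inventory: 112 @ $7.40 + 394 @ $8.20 + 207 @ $8.70 + 121 @ $4.00 = $6,344.50
Check: goods available $7,253.90 = COGS $909.40 + ending $6,344.50

COGS = $909.40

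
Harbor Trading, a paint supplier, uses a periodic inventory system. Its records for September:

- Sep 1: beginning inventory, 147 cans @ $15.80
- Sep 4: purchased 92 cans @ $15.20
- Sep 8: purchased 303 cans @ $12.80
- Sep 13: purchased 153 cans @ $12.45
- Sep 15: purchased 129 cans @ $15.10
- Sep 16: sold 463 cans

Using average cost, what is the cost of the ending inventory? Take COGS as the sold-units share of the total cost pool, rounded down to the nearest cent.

Ending inventory = $5,017.27

Sep 16, sell 463: 463/824 × $11,452.15 → $6,434.88
Ending inventory (cost pool remaining) = $5,017.27
Check: goods available $11,452.15 = COGS $6,434.88 + ending $5,017.27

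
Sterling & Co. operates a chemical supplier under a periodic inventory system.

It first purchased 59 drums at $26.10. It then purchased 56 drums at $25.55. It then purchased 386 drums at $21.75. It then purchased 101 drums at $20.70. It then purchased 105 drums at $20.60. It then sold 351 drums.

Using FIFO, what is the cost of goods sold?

COGS = $8,103.70

Sale 1 (351) [FIFO — oldest first]: 59 @ $26.10 + 56 @ $25.55 + 236 @ $21.75 = $8,103.70
Ending inventory: 150 @ $21.75 + 101 @ $20.70 + 105 @ $20.60 = $7,516.20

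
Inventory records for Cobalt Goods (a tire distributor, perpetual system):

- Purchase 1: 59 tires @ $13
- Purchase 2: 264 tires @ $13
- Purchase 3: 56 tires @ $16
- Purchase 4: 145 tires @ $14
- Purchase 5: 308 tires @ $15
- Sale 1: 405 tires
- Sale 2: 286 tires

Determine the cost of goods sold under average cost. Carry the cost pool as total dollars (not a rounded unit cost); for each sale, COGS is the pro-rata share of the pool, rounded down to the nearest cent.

COGS = $9,754.55

After Purchase 1: 59 on hand, pool $767.00 (≈ $13.0000 each)
After Purchase 2: 323 on hand, pool $4,199.00 (≈ $13.0000 each)
After Purchase 3: 379 on hand, pool $5,095.00 (≈ $13.4433 each)
After Purchase 4: 524 on hand, pool $7,125.00 (≈ $13.5973 each)
After Purchase 5: 832 on hand, pool $11,745.00 (≈ $14.1166 each)
Sale 1, sell 405: 405/832 × $11,745.00 → $5,717.21
Sale 2, sell 286: 286/427 × $6,027.79 → $4,037.34
Total COGS = $5,717.21 + $4,037.34 = $9,754.55
Ending inventory (cost pool remaining) = $1,990.45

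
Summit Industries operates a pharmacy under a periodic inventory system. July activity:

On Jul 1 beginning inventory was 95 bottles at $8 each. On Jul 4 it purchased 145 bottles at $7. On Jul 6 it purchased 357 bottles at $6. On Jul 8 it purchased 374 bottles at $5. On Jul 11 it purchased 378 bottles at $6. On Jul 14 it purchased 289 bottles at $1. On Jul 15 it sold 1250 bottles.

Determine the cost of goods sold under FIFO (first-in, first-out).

COGS = $7,461

Jul 15, 1250 sold [FIFO — oldest first]: 95 @ $8 + 145 @ $7 + 357 @ $6 + 374 @ $5 + 279 @ $6 = $7,461
Ending inventory: 99 @ $6 + 289 @ $1 = $883
Check: goods available $8,344 = COGS $7,461 + ending $883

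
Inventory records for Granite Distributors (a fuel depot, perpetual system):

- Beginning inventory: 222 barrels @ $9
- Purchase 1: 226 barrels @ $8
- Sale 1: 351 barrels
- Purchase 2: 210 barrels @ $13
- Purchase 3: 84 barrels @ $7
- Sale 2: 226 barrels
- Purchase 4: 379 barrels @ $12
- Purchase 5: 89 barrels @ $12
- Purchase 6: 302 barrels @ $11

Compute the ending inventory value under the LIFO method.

Sale 1 (351) [LIFO — newest first]: 226 @ $8 + 125 @ $9 = $2,933
Sale 2 (226) [LIFO — newest first]: 84 @ $7 + 142 @ $13 = $2,434
Total COGS = $2,933 + $2,434 = $5,367
Ending inventory: 97 @ $9 + 68 @ $13 + 379 @ $12 + 89 @ $12 + 302 @ $11 = $10,695

Ending inventory = $10,695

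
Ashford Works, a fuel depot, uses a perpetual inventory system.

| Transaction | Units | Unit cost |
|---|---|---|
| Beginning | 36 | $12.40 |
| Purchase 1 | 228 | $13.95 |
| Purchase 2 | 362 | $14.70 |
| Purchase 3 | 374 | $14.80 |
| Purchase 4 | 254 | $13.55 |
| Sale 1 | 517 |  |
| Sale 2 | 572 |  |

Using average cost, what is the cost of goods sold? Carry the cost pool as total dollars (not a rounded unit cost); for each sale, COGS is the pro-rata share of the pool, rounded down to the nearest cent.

After Beginning: 36 on hand, pool $446.40 (≈ $12.4000 each)
After Purchase 1: 264 on hand, pool $3,627.00 (≈ $13.7386 each)
After Purchase 2: 626 on hand, pool $8,948.40 (≈ $14.2946 each)
After Purchase 3: 1000 on hand, pool $14,483.60 (≈ $14.4836 each)
After Purchase 4: 1254 on hand, pool $17,925.30 (≈ $14.2945 each)
Sale 1, sell 517: 517/1254 × $17,925.30 → $7,390.25
Sale 2, sell 572: 572/737 × $10,535.05 → $8,176.45
Total COGS = $7,390.25 + $8,176.45 = $15,566.70
Ending inventory (cost pool remaining) = $2,358.60

COGS = $15,566.70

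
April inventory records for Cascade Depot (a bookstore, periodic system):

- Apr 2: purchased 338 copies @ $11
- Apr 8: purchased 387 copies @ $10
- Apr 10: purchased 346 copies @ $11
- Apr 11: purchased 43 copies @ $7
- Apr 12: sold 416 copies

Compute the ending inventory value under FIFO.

Ending inventory = $7,197

Apr 12, 416 sold [FIFO — oldest first]: 338 @ $11 + 78 @ $10 = $4,498
Ending inventory: 309 @ $10 + 346 @ $11 + 43 @ $7 = $7,197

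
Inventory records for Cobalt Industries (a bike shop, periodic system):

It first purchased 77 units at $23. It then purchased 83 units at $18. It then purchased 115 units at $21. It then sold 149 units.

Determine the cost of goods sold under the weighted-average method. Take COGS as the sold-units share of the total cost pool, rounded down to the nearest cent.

Sale 1, sell 149: 149/275 × $5,680.00 → $3,077.52
Ending inventory (cost pool remaining) = $2,602.48

COGS = $3,077.52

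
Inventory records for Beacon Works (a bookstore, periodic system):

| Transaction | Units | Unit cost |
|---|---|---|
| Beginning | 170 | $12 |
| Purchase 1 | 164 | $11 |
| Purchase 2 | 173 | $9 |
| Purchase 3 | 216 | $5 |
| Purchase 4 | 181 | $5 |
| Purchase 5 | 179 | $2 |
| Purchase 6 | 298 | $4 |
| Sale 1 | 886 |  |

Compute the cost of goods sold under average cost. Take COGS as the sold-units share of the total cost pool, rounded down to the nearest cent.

COGS = $5,733.01

Sale 1, sell 886: 886/1381 × $8,936.00 → $5,733.01
Ending inventory (cost pool remaining) = $3,202.99
Check: goods available $8,936.00 = COGS $5,733.01 + ending $3,202.99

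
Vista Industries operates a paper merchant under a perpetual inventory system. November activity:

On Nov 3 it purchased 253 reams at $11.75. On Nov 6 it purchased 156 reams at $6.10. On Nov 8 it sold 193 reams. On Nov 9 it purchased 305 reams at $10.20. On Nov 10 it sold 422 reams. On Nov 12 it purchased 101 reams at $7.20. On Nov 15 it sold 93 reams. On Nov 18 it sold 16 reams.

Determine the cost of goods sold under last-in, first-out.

COGS = $6,693.30

Nov 8, 193 sold [LIFO — newest first]: 156 @ $6.10 + 37 @ $11.75 = $1,386.35
Nov 10, 422 sold [LIFO — newest first]: 305 @ $10.20 + 117 @ $11.75 = $4,485.75
Nov 15, 93 sold [LIFO — newest first]: 93 @ $7.20 = $669.60
Nov 18, 16 sold [LIFO — newest first]: 8 @ $7.20 + 8 @ $11.75 = $151.60
Total COGS = $1,386.35 + $4,485.75 + $669.60 + $151.60 = $6,693.30
Ending inventory: 91 @ $11.75 = $1,069.25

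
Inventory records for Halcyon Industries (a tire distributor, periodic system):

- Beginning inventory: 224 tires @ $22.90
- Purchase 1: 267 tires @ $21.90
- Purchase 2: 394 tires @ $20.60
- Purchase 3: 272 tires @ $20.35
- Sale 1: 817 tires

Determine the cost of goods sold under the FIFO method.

COGS = $17,692.50

Sale 1 (817) [FIFO — oldest first]: 224 @ $22.90 + 267 @ $21.90 + 326 @ $20.60 = $17,692.50
Ending inventory: 68 @ $20.60 + 272 @ $20.35 = $6,936.00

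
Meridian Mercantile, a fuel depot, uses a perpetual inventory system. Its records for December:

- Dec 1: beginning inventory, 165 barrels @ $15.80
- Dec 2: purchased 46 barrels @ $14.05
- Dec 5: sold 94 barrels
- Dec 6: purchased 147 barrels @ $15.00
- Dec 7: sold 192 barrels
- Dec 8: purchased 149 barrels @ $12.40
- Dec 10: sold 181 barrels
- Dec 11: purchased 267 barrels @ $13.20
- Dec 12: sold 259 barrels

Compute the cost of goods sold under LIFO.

Dec 5, 94 sold [LIFO — newest first]: 46 @ $14.05 + 48 @ $15.80 = $1,404.70
Dec 7, 192 sold [LIFO — newest first]: 147 @ $15.00 + 45 @ $15.80 = $2,916.00
Dec 10, 181 sold [LIFO — newest first]: 149 @ $12.40 + 32 @ $15.80 = $2,353.20
Dec 12, 259 sold [LIFO — newest first]: 259 @ $13.20 = $3,418.80
Total COGS = $1,404.70 + $2,916.00 + $2,353.20 + $3,418.80 = $10,092.70
Ending inventory: 40 @ $15.80 + 8 @ $13.20 = $737.60
Check: goods available $10,830.30 = COGS $10,092.70 + ending $737.60

COGS = $10,092.70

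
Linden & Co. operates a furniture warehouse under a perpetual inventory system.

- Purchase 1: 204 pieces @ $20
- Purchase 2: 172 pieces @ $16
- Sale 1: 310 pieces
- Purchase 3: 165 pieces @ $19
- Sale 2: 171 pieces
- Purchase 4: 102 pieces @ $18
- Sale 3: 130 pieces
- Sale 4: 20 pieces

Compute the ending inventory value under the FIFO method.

Ending inventory = $216

Sale 1 (310) [FIFO — oldest first]: 204 @ $20 + 106 @ $16 = $5,776
Sale 2 (171) [FIFO — oldest first]: 66 @ $16 + 105 @ $19 = $3,051
Sale 3 (130) [FIFO — oldest first]: 60 @ $19 + 70 @ $18 = $2,400
Sale 4 (20) [FIFO — oldest first]: 20 @ $18 = $360
Total COGS = $5,776 + $3,051 + $2,400 + $360 = $11,587
Ending inventory: 12 @ $18 = $216
Check: goods available $11,803 = COGS $11,587 + ending $216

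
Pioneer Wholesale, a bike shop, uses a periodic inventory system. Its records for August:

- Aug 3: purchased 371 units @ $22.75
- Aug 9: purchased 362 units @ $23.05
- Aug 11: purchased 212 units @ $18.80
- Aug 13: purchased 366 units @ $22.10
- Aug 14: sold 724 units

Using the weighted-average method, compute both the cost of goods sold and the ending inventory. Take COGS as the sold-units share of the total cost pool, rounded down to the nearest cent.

Aug 14, sell 724: 724/1311 × $28,858.55 → $15,937.13
Ending inventory (cost pool remaining) = $12,921.42

COGS = $15,937.13; ending inventory = $12,921.42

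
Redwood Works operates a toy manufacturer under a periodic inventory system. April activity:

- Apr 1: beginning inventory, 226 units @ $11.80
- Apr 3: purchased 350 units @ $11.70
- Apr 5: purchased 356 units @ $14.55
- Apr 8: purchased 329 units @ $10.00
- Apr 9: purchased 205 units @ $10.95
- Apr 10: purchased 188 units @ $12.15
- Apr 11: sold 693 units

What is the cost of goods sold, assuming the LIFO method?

COGS = $7,528.95

Apr 11, 693 sold [LIFO — newest first]: 188 @ $12.15 + 205 @ $10.95 + 300 @ $10.00 = $7,528.95
Ending inventory: 226 @ $11.80 + 350 @ $11.70 + 356 @ $14.55 + 29 @ $10.00 = $12,231.60
Check: goods available $19,760.55 = COGS $7,528.95 + ending $12,231.60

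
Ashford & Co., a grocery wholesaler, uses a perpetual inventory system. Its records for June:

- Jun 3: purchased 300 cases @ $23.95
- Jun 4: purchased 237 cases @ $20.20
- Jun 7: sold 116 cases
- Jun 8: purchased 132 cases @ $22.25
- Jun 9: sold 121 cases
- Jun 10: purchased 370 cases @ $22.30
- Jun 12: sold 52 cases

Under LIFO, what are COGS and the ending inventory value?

Jun 7, 116 sold [LIFO — newest first]: 116 @ $20.20 = $2,343.20
Jun 9, 121 sold [LIFO — newest first]: 121 @ $22.25 = $2,692.25
Jun 12, 52 sold [LIFO — newest first]: 52 @ $22.30 = $1,159.60
Total COGS = $2,343.20 + $2,692.25 + $1,159.60 = $6,195.05
Ending inventory: 300 @ $23.95 + 121 @ $20.20 + 11 @ $22.25 + 318 @ $22.30 = $16,965.35

COGS = $6,195.05; ending inventory = $16,965.35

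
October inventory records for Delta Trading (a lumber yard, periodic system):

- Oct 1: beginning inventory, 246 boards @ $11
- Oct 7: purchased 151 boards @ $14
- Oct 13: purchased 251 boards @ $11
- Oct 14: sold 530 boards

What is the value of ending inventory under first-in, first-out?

Ending inventory = $1,298

Oct 14, 530 sold [FIFO — oldest first]: 246 @ $11 + 151 @ $14 + 133 @ $11 = $6,283
Ending inventory: 118 @ $11 = $1,298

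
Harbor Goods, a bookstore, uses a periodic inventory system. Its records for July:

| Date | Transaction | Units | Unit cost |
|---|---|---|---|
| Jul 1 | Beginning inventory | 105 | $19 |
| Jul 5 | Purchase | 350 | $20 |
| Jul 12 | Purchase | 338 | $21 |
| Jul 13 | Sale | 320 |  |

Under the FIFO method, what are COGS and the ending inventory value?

Jul 13, 320 sold [FIFO — oldest first]: 105 @ $19 + 215 @ $20 = $6,295
Ending inventory: 135 @ $20 + 338 @ $21 = $9,798

COGS = $6,295; ending inventory = $9,798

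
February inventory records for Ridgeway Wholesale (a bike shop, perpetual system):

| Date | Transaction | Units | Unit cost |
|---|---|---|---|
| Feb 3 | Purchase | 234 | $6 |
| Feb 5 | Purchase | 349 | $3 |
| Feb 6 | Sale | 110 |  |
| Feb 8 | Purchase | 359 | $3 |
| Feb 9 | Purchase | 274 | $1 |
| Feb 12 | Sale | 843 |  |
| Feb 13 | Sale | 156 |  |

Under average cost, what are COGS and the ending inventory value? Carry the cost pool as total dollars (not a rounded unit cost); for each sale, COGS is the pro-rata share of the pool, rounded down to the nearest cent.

COGS = $3,478.91; ending inventory = $323.09

After Feb 3: 234 on hand, pool $1,404.00 (≈ $6.0000 each)
After Feb 5: 583 on hand, pool $2,451.00 (≈ $4.2041 each)
Feb 6, sell 110: 110/583 × $2,451.00 → $462.45
After Feb 8: 832 on hand, pool $3,065.55 (≈ $3.6846 each)
After Feb 9: 1106 on hand, pool $3,339.55 (≈ $3.0195 each)
Feb 12, sell 843: 843/1106 × $3,339.55 → $2,545.42
Feb 13, sell 156: 156/263 × $794.13 → $471.04
Total COGS = $462.45 + $2,545.42 + $471.04 = $3,478.91
Ending inventory (cost pool remaining) = $323.09
Check: goods available $3,802.00 = COGS $3,478.91 + ending $323.09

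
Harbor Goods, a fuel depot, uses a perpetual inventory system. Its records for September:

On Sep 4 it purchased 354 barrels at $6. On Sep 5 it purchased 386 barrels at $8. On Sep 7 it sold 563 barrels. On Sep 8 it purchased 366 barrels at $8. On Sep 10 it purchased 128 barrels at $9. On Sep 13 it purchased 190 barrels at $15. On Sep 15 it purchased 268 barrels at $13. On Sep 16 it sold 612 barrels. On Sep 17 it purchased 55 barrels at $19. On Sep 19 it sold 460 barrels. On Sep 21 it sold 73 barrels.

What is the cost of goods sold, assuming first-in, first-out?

COGS = $15,930

Sep 7, 563 sold [FIFO — oldest first]: 354 @ $6 + 209 @ $8 = $3,796
Sep 16, 612 sold [FIFO — oldest first]: 177 @ $8 + 366 @ $8 + 69 @ $9 = $4,965
Sep 19, 460 sold [FIFO — oldest first]: 59 @ $9 + 190 @ $15 + 211 @ $13 = $6,124
Sep 21, 73 sold [FIFO — oldest first]: 57 @ $13 + 16 @ $19 = $1,045
Total COGS = $3,796 + $4,965 + $6,124 + $1,045 = $15,930
Ending inventory: 39 @ $19 = $741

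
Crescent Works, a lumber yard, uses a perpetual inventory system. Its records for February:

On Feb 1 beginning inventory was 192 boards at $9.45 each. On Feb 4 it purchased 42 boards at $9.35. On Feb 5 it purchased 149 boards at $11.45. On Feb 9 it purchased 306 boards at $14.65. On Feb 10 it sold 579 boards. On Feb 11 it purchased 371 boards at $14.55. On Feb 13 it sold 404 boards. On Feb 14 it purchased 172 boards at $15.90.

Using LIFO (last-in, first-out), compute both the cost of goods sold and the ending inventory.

COGS = $13,066.45; ending inventory = $3,462.45

Feb 10, 579 sold [LIFO — newest first]: 306 @ $14.65 + 149 @ $11.45 + 42 @ $9.35 + 82 @ $9.45 = $7,356.55
Feb 13, 404 sold [LIFO — newest first]: 371 @ $14.55 + 33 @ $9.45 = $5,709.90
Total COGS = $7,356.55 + $5,709.90 = $13,066.45
Ending inventory: 77 @ $9.45 + 172 @ $15.90 = $3,462.45
Check: goods available $16,528.90 = COGS $13,066.45 + ending $3,462.45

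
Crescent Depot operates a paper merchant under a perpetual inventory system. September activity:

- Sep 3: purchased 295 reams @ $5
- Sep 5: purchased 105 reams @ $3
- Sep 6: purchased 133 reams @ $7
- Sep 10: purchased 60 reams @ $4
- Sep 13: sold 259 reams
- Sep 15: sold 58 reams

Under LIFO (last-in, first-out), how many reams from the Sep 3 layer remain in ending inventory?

276

Sep 13, 259 sold [LIFO — newest first]: 60 @ $4 + 133 @ $7 + 66 @ $3 = $1,369
Sep 15, 58 sold [LIFO — newest first]: 39 @ $3 + 19 @ $5 = $212
Total COGS = $1,369 + $212 = $1,581
Ending inventory: 276 @ $5 = $1,380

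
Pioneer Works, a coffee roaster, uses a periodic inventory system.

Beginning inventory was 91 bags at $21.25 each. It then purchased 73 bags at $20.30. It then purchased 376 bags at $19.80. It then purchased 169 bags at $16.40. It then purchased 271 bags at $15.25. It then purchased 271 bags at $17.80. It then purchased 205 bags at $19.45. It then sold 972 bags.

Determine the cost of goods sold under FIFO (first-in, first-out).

COGS = $17,642.80

Sale 1 (972) [FIFO — oldest first]: 91 @ $21.25 + 73 @ $20.30 + 376 @ $19.80 + 169 @ $16.40 + 263 @ $15.25 = $17,642.80
Ending inventory: 8 @ $15.25 + 271 @ $17.80 + 205 @ $19.45 = $8,933.05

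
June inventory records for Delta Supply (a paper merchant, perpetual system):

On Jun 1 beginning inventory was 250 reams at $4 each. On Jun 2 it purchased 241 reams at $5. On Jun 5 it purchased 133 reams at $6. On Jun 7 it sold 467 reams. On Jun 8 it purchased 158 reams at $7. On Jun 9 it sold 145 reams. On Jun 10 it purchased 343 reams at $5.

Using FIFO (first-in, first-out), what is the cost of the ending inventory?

Ending inventory = $2,893

Jun 7, 467 sold [FIFO — oldest first]: 250 @ $4 + 217 @ $5 = $2,085
Jun 9, 145 sold [FIFO — oldest first]: 24 @ $5 + 121 @ $6 = $846
Total COGS = $2,085 + $846 = $2,931
Ending inventory: 12 @ $6 + 158 @ $7 + 343 @ $5 = $2,893
Check: goods available $5,824 = COGS $2,931 + ending $2,893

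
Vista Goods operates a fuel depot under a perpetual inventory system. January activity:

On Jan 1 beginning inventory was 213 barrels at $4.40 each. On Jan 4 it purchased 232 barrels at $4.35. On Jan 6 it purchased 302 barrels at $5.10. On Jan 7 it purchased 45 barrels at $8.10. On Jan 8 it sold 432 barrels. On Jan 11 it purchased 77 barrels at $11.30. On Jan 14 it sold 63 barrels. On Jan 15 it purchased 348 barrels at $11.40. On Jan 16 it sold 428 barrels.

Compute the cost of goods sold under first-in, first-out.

Jan 8, 432 sold [FIFO — oldest first]: 213 @ $4.40 + 219 @ $4.35 = $1,889.85
Jan 14, 63 sold [FIFO — oldest first]: 13 @ $4.35 + 50 @ $5.10 = $311.55
Jan 16, 428 sold [FIFO — oldest first]: 252 @ $5.10 + 45 @ $8.10 + 77 @ $11.30 + 54 @ $11.40 = $3,135.40
Total COGS = $1,889.85 + $311.55 + $3,135.40 = $5,336.80
Ending inventory: 294 @ $11.40 = $3,351.60

COGS = $5,336.80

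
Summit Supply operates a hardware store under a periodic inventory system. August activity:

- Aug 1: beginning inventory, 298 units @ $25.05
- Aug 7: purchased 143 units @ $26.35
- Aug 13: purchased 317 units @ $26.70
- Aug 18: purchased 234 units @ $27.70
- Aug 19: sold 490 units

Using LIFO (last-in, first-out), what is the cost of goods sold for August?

Aug 19, 490 sold [LIFO — newest first]: 234 @ $27.70 + 256 @ $26.70 = $13,317.00
Ending inventory: 298 @ $25.05 + 143 @ $26.35 + 61 @ $26.70 = $12,861.65
Check: goods available $26,178.65 = COGS $13,317.00 + ending $12,861.65

COGS = $13,317.00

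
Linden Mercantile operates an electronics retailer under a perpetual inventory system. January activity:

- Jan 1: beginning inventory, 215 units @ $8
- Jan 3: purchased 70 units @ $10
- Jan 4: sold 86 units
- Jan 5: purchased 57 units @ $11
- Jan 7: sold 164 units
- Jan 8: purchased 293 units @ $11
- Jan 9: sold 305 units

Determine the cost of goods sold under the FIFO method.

Jan 4, 86 sold [FIFO — oldest first]: 86 @ $8 = $688
Jan 7, 164 sold [FIFO — oldest first]: 129 @ $8 + 35 @ $10 = $1,382
Jan 9, 305 sold [FIFO — oldest first]: 35 @ $10 + 57 @ $11 + 213 @ $11 = $3,320
Total COGS = $688 + $1,382 + $3,320 = $5,390
Ending inventory: 80 @ $11 = $880

COGS = $5,390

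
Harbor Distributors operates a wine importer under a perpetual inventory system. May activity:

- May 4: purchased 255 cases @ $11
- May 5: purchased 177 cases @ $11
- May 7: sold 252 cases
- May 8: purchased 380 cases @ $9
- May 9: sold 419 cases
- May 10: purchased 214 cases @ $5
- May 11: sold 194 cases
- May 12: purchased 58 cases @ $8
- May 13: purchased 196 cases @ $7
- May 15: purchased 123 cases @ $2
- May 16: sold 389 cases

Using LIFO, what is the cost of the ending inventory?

May 7, 252 sold [LIFO — newest first]: 177 @ $11 + 75 @ $11 = $2,772
May 9, 419 sold [LIFO — newest first]: 380 @ $9 + 39 @ $11 = $3,849
May 11, 194 sold [LIFO — newest first]: 194 @ $5 = $970
May 16, 389 sold [LIFO — newest first]: 123 @ $2 + 196 @ $7 + 58 @ $8 + 12 @ $5 = $2,142
Total COGS = $2,772 + $3,849 + $970 + $2,142 = $9,733
Ending inventory: 141 @ $11 + 8 @ $5 = $1,591

Ending inventory = $1,591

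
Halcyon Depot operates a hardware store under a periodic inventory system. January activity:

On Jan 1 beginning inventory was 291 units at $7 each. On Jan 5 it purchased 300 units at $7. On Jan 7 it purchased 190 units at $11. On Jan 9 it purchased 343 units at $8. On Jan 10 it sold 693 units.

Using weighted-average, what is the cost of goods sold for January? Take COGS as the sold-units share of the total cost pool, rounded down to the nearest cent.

Jan 10, sell 693: 693/1124 × $8,971.00 → $5,531.05
Ending inventory (cost pool remaining) = $3,439.95
Check: goods available $8,971.00 = COGS $5,531.05 + ending $3,439.95

COGS = $5,531.05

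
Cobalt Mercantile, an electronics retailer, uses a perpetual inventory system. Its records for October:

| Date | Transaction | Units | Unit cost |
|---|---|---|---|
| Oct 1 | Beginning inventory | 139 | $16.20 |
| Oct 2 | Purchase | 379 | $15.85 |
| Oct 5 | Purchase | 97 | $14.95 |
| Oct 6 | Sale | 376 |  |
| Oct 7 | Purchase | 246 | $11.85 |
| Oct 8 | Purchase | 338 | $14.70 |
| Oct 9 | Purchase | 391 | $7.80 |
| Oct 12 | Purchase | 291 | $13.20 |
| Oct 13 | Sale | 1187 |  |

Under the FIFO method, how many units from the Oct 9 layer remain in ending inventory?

27

Oct 6, 376 sold [FIFO — oldest first]: 139 @ $16.20 + 237 @ $15.85 = $6,008.25
Oct 13, 1187 sold [FIFO — oldest first]: 142 @ $15.85 + 97 @ $14.95 + 246 @ $11.85 + 338 @ $14.70 + 364 @ $7.80 = $14,423.75
Total COGS = $6,008.25 + $14,423.75 = $20,432.00
Ending inventory: 27 @ $7.80 + 291 @ $13.20 = $4,051.80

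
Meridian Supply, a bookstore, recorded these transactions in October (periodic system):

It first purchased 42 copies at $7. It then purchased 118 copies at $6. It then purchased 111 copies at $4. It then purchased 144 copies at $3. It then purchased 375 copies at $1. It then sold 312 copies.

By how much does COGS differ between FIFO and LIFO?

$1,257

FIFO COGS: 42 @ $7 + 118 @ $6 + 111 @ $4 + 41 @ $3 = $1,569
LIFO COGS: 312 @ $1 = $312
Difference = |$1,569 − $312| = $1,257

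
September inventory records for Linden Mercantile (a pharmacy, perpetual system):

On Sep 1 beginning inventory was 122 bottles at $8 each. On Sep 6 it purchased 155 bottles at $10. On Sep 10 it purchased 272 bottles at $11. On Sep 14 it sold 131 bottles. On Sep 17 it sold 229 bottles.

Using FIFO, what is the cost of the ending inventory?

Ending inventory = $2,079

Sep 14, 131 sold [FIFO — oldest first]: 122 @ $8 + 9 @ $10 = $1,066
Sep 17, 229 sold [FIFO — oldest first]: 146 @ $10 + 83 @ $11 = $2,373
Total COGS = $1,066 + $2,373 = $3,439
Ending inventory: 189 @ $11 = $2,079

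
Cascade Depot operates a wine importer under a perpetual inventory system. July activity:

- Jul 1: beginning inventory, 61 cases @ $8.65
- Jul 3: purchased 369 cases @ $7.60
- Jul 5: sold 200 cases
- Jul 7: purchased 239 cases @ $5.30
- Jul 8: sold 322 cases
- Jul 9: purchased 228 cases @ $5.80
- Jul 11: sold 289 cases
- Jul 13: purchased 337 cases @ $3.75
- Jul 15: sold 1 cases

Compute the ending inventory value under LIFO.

Jul 5, 200 sold [LIFO — newest first]: 200 @ $7.60 = $1,520.00
Jul 8, 322 sold [LIFO — newest first]: 239 @ $5.30 + 83 @ $7.60 = $1,897.50
Jul 11, 289 sold [LIFO — newest first]: 228 @ $5.80 + 61 @ $7.60 = $1,786.00
Jul 15, 1 sold [LIFO — newest first]: 1 @ $3.75 = $3.75
Total COGS = $1,520.00 + $1,897.50 + $1,786.00 + $3.75 = $5,207.25
Ending inventory: 61 @ $8.65 + 25 @ $7.60 + 336 @ $3.75 = $1,977.65

Ending inventory = $1,977.65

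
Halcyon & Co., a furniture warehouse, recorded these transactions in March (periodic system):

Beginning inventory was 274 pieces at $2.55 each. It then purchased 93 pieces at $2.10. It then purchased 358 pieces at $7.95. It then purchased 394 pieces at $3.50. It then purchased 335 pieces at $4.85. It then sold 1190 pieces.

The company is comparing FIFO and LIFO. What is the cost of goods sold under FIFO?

FIFO COGS: 274 @ $2.55 + 93 @ $2.10 + 358 @ $7.95 + 394 @ $3.50 + 71 @ $4.85 = $5,463.45
LIFO COGS: 335 @ $4.85 + 394 @ $3.50 + 358 @ $7.95 + 93 @ $2.10 + 10 @ $2.55 = $6,070.65

COGS = $5,463.45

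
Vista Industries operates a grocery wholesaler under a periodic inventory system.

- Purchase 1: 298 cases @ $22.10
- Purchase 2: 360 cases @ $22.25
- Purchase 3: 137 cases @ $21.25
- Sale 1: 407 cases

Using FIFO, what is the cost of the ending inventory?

Ending inventory = $8,496.00

Sale 1 (407) [FIFO — oldest first]: 298 @ $22.10 + 109 @ $22.25 = $9,011.05
Ending inventory: 251 @ $22.25 + 137 @ $21.25 = $8,496.00
Check: goods available $17,507.05 = COGS $9,011.05 + ending $8,496.00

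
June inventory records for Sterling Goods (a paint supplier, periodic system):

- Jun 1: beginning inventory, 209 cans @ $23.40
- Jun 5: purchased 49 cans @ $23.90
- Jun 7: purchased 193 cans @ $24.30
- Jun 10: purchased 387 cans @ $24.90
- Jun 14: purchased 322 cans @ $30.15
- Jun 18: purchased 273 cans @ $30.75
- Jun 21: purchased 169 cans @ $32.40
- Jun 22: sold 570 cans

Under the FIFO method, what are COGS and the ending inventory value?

Jun 22, 570 sold [FIFO — oldest first]: 209 @ $23.40 + 49 @ $23.90 + 193 @ $24.30 + 119 @ $24.90 = $13,714.70
Ending inventory: 268 @ $24.90 + 322 @ $30.15 + 273 @ $30.75 + 169 @ $32.40 = $30,251.85

COGS = $13,714.70; ending inventory = $30,251.85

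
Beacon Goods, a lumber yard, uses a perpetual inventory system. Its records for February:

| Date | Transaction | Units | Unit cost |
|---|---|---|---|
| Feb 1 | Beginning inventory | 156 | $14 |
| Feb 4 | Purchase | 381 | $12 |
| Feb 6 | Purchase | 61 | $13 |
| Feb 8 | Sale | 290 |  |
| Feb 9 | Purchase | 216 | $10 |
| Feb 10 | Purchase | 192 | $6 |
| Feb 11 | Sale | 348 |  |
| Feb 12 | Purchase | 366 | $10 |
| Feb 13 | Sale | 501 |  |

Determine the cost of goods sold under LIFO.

Feb 8, 290 sold [LIFO — newest first]: 61 @ $13 + 229 @ $12 = $3,541
Feb 11, 348 sold [LIFO — newest first]: 192 @ $6 + 156 @ $10 = $2,712
Feb 13, 501 sold [LIFO — newest first]: 366 @ $10 + 60 @ $10 + 75 @ $12 = $5,160
Total COGS = $3,541 + $2,712 + $5,160 = $11,413
Ending inventory: 156 @ $14 + 77 @ $12 = $3,108

COGS = $11,413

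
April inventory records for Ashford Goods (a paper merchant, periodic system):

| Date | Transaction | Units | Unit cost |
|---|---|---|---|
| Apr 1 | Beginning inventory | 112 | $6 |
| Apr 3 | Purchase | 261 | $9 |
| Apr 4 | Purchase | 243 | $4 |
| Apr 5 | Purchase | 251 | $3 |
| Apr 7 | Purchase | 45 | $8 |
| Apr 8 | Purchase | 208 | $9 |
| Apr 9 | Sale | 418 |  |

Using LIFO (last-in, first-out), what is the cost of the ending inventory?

Apr 9, 418 sold [LIFO — newest first]: 208 @ $9 + 45 @ $8 + 165 @ $3 = $2,727
Ending inventory: 112 @ $6 + 261 @ $9 + 243 @ $4 + 86 @ $3 = $4,251

Ending inventory = $4,251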